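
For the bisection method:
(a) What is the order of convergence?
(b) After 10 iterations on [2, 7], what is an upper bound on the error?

(a) Bisection has linear (order 1) convergence; the error is halved each step.

(b) Error bound = (b-a)/2^n = (7 - 2)/2^{10}
    = 5/2^{10}

(a) 1 (linear); (b) error ≤ 4.88e-03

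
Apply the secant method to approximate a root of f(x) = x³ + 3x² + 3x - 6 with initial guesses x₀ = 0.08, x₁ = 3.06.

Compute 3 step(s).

f(x) = x³ + 3x² + 3x - 6
x₀ = 0.08, x₁ = 3.06

Secant formula: x_{n+1} = x_n - f(x_n)(x_n - x_{n-1})/(f(x_n) - f(x_{n-1}))

Iteration 1:
  f(0.080000) = -5.740288
  f(3.060000) = 59.923416
  x_2 = 3.060000 - 59.923416×(3.060000 - 0.080000)/(59.923416 - (-5.740288))
       = 0.340510
Iteration 2:
  f(3.060000) = 59.923416
  f(0.340510) = -4.591147
  x_3 = 0.340510 - (-4.591147)×(0.340510 - 3.060000)/(-4.591147 - 59.923416)
       = 0.534041
Iteration 3:
  f(0.340510) = -4.591147
  f(0.534041) = -3.389967
  x_4 = 0.534041 - (-3.389967)×(0.534041 - 0.340510)/(-3.389967 - (-4.591147))
       = 1.080225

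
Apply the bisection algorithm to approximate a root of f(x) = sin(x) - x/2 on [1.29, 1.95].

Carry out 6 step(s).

f(x) = sin(x) - x/2
Initial interval: [1.29, 1.95]

Iteration 1:
  c_1 = (1.290000 + 1.950000)/2 = 1.620000
  f(c_1) = f(1.620000) = 0.188790
  f(a) × f(c) ≥ 0, new interval: [1.620000, 1.950000]
Iteration 2:
  c_2 = (1.620000 + 1.950000)/2 = 1.785000
  f(c_2) = f(1.785000) = 0.084646
  f(a) × f(c) ≥ 0, new interval: [1.785000, 1.950000]
Iteration 3:
  c_3 = (1.785000 + 1.950000)/2 = 1.867500
  f(c_3) = f(1.867500) = 0.022555
  f(a) × f(c) ≥ 0, new interval: [1.867500, 1.950000]
Iteration 4:
  c_4 = (1.867500 + 1.950000)/2 = 1.908750
  f(c_4) = f(1.908750) = -0.010940
  f(a) × f(c) < 0, new interval: [1.867500, 1.908750]
Iteration 5:
  c_5 = (1.867500 + 1.908750)/2 = 1.888125
  f(c_5) = f(1.888125) = 0.006010
  f(a) × f(c) ≥ 0, new interval: [1.888125, 1.908750]
Iteration 6:
  c_6 = (1.888125 + 1.908750)/2 = 1.898438
  f(c_6) = f(1.898438) = -0.002415
  f(a) × f(c) < 0, new interval: [1.888125, 1.898438]

After 6 iteration(s), the approximation is c_6 = 1.898438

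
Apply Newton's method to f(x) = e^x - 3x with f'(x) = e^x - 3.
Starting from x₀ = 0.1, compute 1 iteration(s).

f(x) = e^x - 3x
f'(x) = e^x - 3
x₀ = 0.1

Newton-Raphson formula: x_{n+1} = x_n - f(x_n)/f'(x_n)

Iteration 1:
  f(0.100000) = 0.805171
  f'(0.100000) = -1.894829
  x_1 = 0.100000 - 0.805171/(-1.894829) = 0.524931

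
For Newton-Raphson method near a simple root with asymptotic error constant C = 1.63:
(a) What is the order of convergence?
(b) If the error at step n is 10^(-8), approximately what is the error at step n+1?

(a) Newton-Raphson has quadratic (order 2) convergence near simple roots.
    This means |e_{n+1}| ≈ C|e_n|².

(b) With |e_n| = 10^(-8) and C = 1.63:
    |e_{n+1}| ≈ 1.63 × (10^(-8))² = 1.63 × 10^(-16)

(a) 2 (quadratic); (b) |e_{n+1}| ≈ 1.630e-16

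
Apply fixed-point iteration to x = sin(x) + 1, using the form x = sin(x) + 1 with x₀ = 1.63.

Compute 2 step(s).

Equation: x = sin(x) + 1
Fixed-point form: x = sin(x) + 1
x₀ = 1.63

x_1 = g(1.630000) = 1.998248
x_2 = g(1.998248) = 1.910025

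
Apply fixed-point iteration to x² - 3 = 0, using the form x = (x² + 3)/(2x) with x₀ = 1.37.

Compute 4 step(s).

Equation: x² - 3 = 0
Fixed-point form: x = (x² + 3)/(2x)
x₀ = 1.37

x_1 = g(1.370000) = 1.779891
x_2 = g(1.779891) = 1.732694
x_3 = g(1.732694) = 1.732051
x_4 = g(1.732051) = 1.732051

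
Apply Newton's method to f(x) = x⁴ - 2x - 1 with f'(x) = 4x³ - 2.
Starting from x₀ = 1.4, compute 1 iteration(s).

f(x) = x⁴ - 2x - 1
f'(x) = 4x³ - 2
x₀ = 1.4

Newton-Raphson formula: x_{n+1} = x_n - f(x_n)/f'(x_n)

Iteration 1:
  f(1.400000) = 0.041600
  f'(1.400000) = 8.976000
  x_1 = 1.400000 - 0.041600/8.976000 = 1.395365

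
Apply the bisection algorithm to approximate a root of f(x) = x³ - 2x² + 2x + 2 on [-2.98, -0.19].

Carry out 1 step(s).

f(x) = x³ - 2x² + 2x + 2
Initial interval: [-2.98, -0.19]

Iteration 1:
  c_1 = (-2.980000 + (-0.190000))/2 = -1.585000
  f(c_1) = f(-1.585000) = -10.176327
  f(a) × f(c) ≥ 0, new interval: [-1.585000, -0.190000]

After 1 iteration(s), the approximation is c_1 = -1.585000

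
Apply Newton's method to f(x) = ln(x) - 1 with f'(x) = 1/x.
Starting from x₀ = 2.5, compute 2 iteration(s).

f(x) = ln(x) - 1
f'(x) = 1/x
x₀ = 2.5

Newton-Raphson formula: x_{n+1} = x_n - f(x_n)/f'(x_n)

Iteration 1:
  f(2.500000) = -0.083709
  f'(2.500000) = 0.400000
  x_1 = 2.500000 - (-0.083709)/0.400000 = 2.709273
Iteration 2:
  f(2.709273) = -0.003320
  f'(2.709273) = 0.369103
  x_2 = 2.709273 - (-0.003320)/0.369103 = 2.718267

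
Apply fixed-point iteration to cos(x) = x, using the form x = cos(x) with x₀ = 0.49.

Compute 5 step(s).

Equation: cos(x) = x
Fixed-point form: x = cos(x)
x₀ = 0.49

x_1 = g(0.490000) = 0.882333
x_2 = g(0.882333) = 0.635351
x_3 = g(0.635351) = 0.804863
x_4 = g(0.804863) = 0.693210
x_5 = g(0.693210) = 0.769199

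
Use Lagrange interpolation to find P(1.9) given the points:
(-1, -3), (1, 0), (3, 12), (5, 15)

Lagrange interpolation formula:
P(x) = Σ yᵢ × Lᵢ(x)
where Lᵢ(x) = Π_{j≠i} (x - xⱼ)/(xᵢ - xⱼ)

L_0(1.9) = (1.9 - 1)/(-1 - 1) × (1.9 - 3)/(-1 - 3) × (1.9 - 5)/(-1 - 5) = -0.063938
L_1(1.9) = (1.9 - (-1))/(1 - (-1)) × (1.9 - 3)/(1 - 3) × (1.9 - 5)/(1 - 5) = 0.618062
L_2(1.9) = (1.9 - (-1))/(3 - (-1)) × (1.9 - 1)/(3 - 1) × (1.9 - 5)/(3 - 5) = 0.505687
L_3(1.9) = (1.9 - (-1))/(5 - (-1)) × (1.9 - 1)/(5 - 1) × (1.9 - 3)/(5 - 3) = -0.059812

P(1.9) = (-3)×L_0(1.9) + 0×L_1(1.9) + 12×L_2(1.9) + 15×L_3(1.9)
P(1.9) = 5.362875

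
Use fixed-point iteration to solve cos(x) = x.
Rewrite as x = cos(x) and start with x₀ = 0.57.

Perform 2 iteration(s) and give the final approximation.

Equation: cos(x) = x
Fixed-point form: x = cos(x)
x₀ = 0.57

x_1 = g(0.570000) = 0.841901
x_2 = g(0.841901) = 0.666046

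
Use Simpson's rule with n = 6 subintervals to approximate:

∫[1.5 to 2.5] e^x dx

f(x) = e^x
a = 1.5, b = 2.5, n = 6
h = (b - a)/n = 0.166667

Simpson's rule: (h/3)[f(x₀) + 4f(x₁) + 2f(x₂) + ... + f(xₙ)]

x_0 = 1.5000, f(x_0) = 4.481689, coefficient = 1
x_1 = 1.6667, f(x_1) = 5.294490, coefficient = 4
x_2 = 1.8333, f(x_2) = 6.254701, coefficient = 2
x_3 = 2.0000, f(x_3) = 7.389056, coefficient = 4
x_4 = 2.1667, f(x_4) = 8.729138, coefficient = 2
x_5 = 2.3333, f(x_5) = 10.312259, coefficient = 4
x_6 = 2.5000, f(x_6) = 12.182494, coefficient = 1

I ≈ (0.166667/3) × 138.615080 = 7.700838
Exact value: 7.700805
Error: 0.000033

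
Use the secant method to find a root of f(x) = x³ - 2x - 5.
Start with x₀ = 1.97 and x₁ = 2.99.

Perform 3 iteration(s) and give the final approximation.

f(x) = x³ - 2x - 5
x₀ = 1.97, x₁ = 2.99

Secant formula: x_{n+1} = x_n - f(x_n)(x_n - x_{n-1})/(f(x_n) - f(x_{n-1}))

Iteration 1:
  f(1.970000) = -1.294627
  f(2.990000) = 15.750899
  x_2 = 2.990000 - 15.750899×(2.990000 - 1.970000)/(15.750899 - (-1.294627))
       = 2.047470
Iteration 2:
  f(2.990000) = 15.750899
  f(2.047470) = -0.511671
  x_3 = 2.047470 - (-0.511671)×(2.047470 - 2.990000)/(-0.511671 - 15.750899)
       = 2.077125
Iteration 3:
  f(2.047470) = -0.511671
  f(2.077125) = -0.192601
  x_4 = 2.077125 - (-0.192601)×(2.077125 - 2.047470)/(-0.192601 - (-0.511671))
       = 2.095026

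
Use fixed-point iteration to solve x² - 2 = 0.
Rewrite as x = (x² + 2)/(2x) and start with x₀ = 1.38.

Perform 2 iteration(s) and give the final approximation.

Equation: x² - 2 = 0
Fixed-point form: x = (x² + 2)/(2x)
x₀ = 1.38

x_1 = g(1.380000) = 1.414638
x_2 = g(1.414638) = 1.414214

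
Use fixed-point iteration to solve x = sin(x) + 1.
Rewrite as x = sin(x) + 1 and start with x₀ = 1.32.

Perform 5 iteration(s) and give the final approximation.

Equation: x = sin(x) + 1
Fixed-point form: x = sin(x) + 1
x₀ = 1.32

x_1 = g(1.320000) = 1.968715
x_2 = g(1.968715) = 1.921869
x_3 = g(1.921869) = 1.939004
x_4 = g(1.939004) = 1.932974
x_5 = g(1.932974) = 1.935127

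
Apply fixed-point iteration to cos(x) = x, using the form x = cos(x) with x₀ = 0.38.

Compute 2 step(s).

Equation: cos(x) = x
Fixed-point form: x = cos(x)
x₀ = 0.38

x_1 = g(0.380000) = 0.928665
x_2 = g(0.928665) = 0.598904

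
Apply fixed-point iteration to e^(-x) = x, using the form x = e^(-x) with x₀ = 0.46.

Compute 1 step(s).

Equation: e^(-x) = x
Fixed-point form: x = e^(-x)
x₀ = 0.46

x_1 = g(0.460000) = 0.631284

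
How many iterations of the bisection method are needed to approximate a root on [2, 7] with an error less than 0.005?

We need (b-a)/2^n ≤ 0.005
(7 - 2)/2^n ≤ 0.005
5/2^n ≤ 0.005
2^n ≥ 1000
n ≥ log₂(1000) = 9.97
n ≥ 10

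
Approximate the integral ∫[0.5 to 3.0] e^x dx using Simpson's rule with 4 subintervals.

f(x) = e^x
a = 0.5, b = 3.0, n = 4
h = (b - a)/n = 0.625000

Simpson's rule: (h/3)[f(x₀) + 4f(x₁) + 2f(x₂) + ... + f(xₙ)]

x_0 = 0.5000, f(x_0) = 1.648721, coefficient = 1
x_1 = 1.1250, f(x_1) = 3.080217, coefficient = 4
x_2 = 1.7500, f(x_2) = 5.754603, coefficient = 2
x_3 = 2.3750, f(x_3) = 10.751013, coefficient = 4
x_4 = 3.0000, f(x_4) = 20.085537, coefficient = 1

I ≈ (0.625000/3) × 88.568384 = 18.451747
Exact value: 18.436816
Error: 0.014931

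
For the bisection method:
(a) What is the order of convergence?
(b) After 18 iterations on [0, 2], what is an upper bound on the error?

(a) Bisection has linear (order 1) convergence; the error is halved each step.

(b) Error bound = (b-a)/2^n = (2 - 0)/2^{18}
    = 2/2^{18}

(a) 1 (linear); (b) error ≤ 7.63e-06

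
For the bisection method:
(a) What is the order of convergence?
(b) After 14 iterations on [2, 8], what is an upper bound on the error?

(a) Bisection has linear (order 1) convergence; the error is halved each step.

(b) Error bound = (b-a)/2^n = (8 - 2)/2^{14}
    = 6/2^{14}

(a) 1 (linear); (b) error ≤ 3.66e-04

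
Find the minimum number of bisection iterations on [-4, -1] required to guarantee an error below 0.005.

We need (b-a)/2^n ≤ 0.005
(-1 - (-4))/2^n ≤ 0.005
3/2^n ≤ 0.005
2^n ≥ 600
n ≥ log₂(600) = 9.23
n ≥ 10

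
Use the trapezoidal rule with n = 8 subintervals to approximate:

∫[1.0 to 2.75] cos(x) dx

f(x) = cos(x)
a = 1.0, b = 2.75, n = 8
h = (b - a)/n = 0.218750

Trapezoidal rule: (h/2)[f(x₀) + 2f(x₁) + 2f(x₂) + ... + f(xₙ)]

x_0 = 1.0000, f(x_0) = 0.540302, coefficient = 1
x_1 = 1.2188, f(x_1) = 0.344819, coefficient = 2
x_2 = 1.4375, f(x_2) = 0.132902, coefficient = 2
x_3 = 1.6562, f(x_3) = -0.085350, coefficient = 2
x_4 = 1.8750, f(x_4) = -0.299534, coefficient = 2
x_5 = 2.0938, f(x_5) = -0.499441, coefficient = 2
x_6 = 2.3125, f(x_6) = -0.675545, coefficient = 2
x_7 = 2.5312, f(x_7) = -0.819452, coefficient = 2
x_8 = 2.7500, f(x_8) = -0.924302, coefficient = 1

I ≈ (0.218750/2) × -4.187200 = -0.457975
Exact value: -0.459810
Error: 0.001835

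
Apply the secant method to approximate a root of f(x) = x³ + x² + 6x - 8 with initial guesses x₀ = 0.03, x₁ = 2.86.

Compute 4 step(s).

f(x) = x³ + x² + 6x - 8
x₀ = 0.03, x₁ = 2.86

Secant formula: x_{n+1} = x_n - f(x_n)(x_n - x_{n-1})/(f(x_n) - f(x_{n-1}))

Iteration 1:
  f(0.030000) = -7.819073
  f(2.860000) = 40.733256
  x_2 = 2.860000 - 40.733256×(2.860000 - 0.030000)/(40.733256 - (-7.819073))
       = 0.485755
Iteration 2:
  f(2.860000) = 40.733256
  f(0.485755) = -4.734893
  x_3 = 0.485755 - (-4.734893)×(0.485755 - 2.860000)/(-4.734893 - 40.733256)
       = 0.733001
Iteration 3:
  f(0.485755) = -4.734893
  f(0.733001) = -2.670872
  x_4 = 0.733001 - (-2.670872)×(0.733001 - 0.485755)/(-2.670872 - (-4.734893))
       = 1.052940
Iteration 4:
  f(0.733001) = -2.670872
  f(1.052940) = 0.593697
  x_5 = 1.052940 - 0.593697×(1.052940 - 0.733001)/(0.593697 - (-2.670872))
       = 0.994755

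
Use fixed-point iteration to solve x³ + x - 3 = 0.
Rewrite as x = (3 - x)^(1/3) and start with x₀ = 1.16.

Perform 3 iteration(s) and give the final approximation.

Equation: x³ + x - 3 = 0
Fixed-point form: x = (3 - x)^(1/3)
x₀ = 1.16

x_1 = g(1.160000) = 1.225385
x_2 = g(1.225385) = 1.210695
x_3 = g(1.210695) = 1.214026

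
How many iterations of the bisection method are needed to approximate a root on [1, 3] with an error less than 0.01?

We need (b-a)/2^n ≤ 0.01
(3 - 1)/2^n ≤ 0.01
2/2^n ≤ 0.01
2^n ≥ 200
n ≥ log₂(200) = 7.64
n ≥ 8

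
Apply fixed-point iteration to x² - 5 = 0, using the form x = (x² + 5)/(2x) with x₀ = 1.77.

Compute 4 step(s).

Equation: x² - 5 = 0
Fixed-point form: x = (x² + 5)/(2x)
x₀ = 1.77

x_1 = g(1.770000) = 2.297429
x_2 = g(2.297429) = 2.236887
x_3 = g(2.236887) = 2.236068
x_4 = g(2.236068) = 2.236068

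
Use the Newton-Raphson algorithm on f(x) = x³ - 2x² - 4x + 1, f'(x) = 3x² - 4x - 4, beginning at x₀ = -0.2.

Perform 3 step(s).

f(x) = x³ - 2x² - 4x + 1
f'(x) = 3x² - 4x - 4
x₀ = -0.2

Newton-Raphson formula: x_{n+1} = x_n - f(x_n)/f'(x_n)

Iteration 1:
  f(-0.200000) = 1.712000
  f'(-0.200000) = -3.080000
  x_1 = -0.200000 - 1.712000/(-3.080000) = 0.355844
Iteration 2:
  f(0.355844) = -0.631568
  f'(0.355844) = -5.043501
  x_2 = 0.355844 - (-0.631568)/(-5.043501) = 0.230620
Iteration 3:
  f(0.230620) = -0.016586
  f'(0.230620) = -4.762923
  x_3 = 0.230620 - (-0.016586)/(-4.762923) = 0.227138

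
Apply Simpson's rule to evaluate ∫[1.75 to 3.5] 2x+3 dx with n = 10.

f(x) = 2x+3
a = 1.75, b = 3.5, n = 10
h = (b - a)/n = 0.175000

Simpson's rule: (h/3)[f(x₀) + 4f(x₁) + 2f(x₂) + ... + f(xₙ)]

x_0 = 1.7500, f(x_0) = 6.500000, coefficient = 1
x_1 = 1.9250, f(x_1) = 6.850000, coefficient = 4
x_2 = 2.1000, f(x_2) = 7.200000, coefficient = 2
x_3 = 2.2750, f(x_3) = 7.550000, coefficient = 4
x_4 = 2.4500, f(x_4) = 7.900000, coefficient = 2
x_5 = 2.6250, f(x_5) = 8.250000, coefficient = 4
x_6 = 2.8000, f(x_6) = 8.600000, coefficient = 2
x_7 = 2.9750, f(x_7) = 8.950000, coefficient = 4
x_8 = 3.1500, f(x_8) = 9.300000, coefficient = 2
x_9 = 3.3250, f(x_9) = 9.650000, coefficient = 4
x_10 = 3.5000, f(x_10) = 10.000000, coefficient = 1

I ≈ (0.175000/3) × 247.500000 = 14.437500
Exact value: 14.437500
Error: 0.000000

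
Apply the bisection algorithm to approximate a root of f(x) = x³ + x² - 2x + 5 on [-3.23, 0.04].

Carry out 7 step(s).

f(x) = x³ + x² - 2x + 5
Initial interval: [-3.23, 0.04]

Iteration 1:
  c_1 = (-3.230000 + 0.040000)/2 = -1.595000
  f(c_1) = f(-1.595000) = 6.676305
  f(a) × f(c) < 0, new interval: [-3.230000, -1.595000]
Iteration 2:
  c_2 = (-3.230000 + (-1.595000))/2 = -2.412500
  f(c_2) = f(-2.412500) = 1.604029
  f(a) × f(c) < 0, new interval: [-3.230000, -2.412500]
Iteration 3:
  c_3 = (-3.230000 + (-2.412500))/2 = -2.821250
  f(c_3) = f(-2.821250) = -3.853651
  f(a) × f(c) ≥ 0, new interval: [-2.821250, -2.412500]
Iteration 4:
  c_4 = (-2.821250 + (-2.412500))/2 = -2.616875
  f(c_4) = f(-2.616875) = -0.838666
  f(a) × f(c) ≥ 0, new interval: [-2.616875, -2.412500]
Iteration 5:
  c_5 = (-2.616875 + (-2.412500))/2 = -2.514687
  f(c_5) = f(-2.514687) = 0.451017
  f(a) × f(c) < 0, new interval: [-2.616875, -2.514687]
Iteration 6:
  c_6 = (-2.616875 + (-2.514687))/2 = -2.565781
  f(c_6) = f(-2.565781) = -0.176341
  f(a) × f(c) ≥ 0, new interval: [-2.565781, -2.514687]
Iteration 7:
  c_7 = (-2.565781 + (-2.514687))/2 = -2.540234
  f(c_7) = f(-2.540234) = 0.141659
  f(a) × f(c) < 0, new interval: [-2.565781, -2.540234]

After 7 iteration(s), the approximation is c_7 = -2.540234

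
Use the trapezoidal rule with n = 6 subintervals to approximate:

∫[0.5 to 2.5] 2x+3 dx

f(x) = 2x+3
a = 0.5, b = 2.5, n = 6
h = (b - a)/n = 0.333333

Trapezoidal rule: (h/2)[f(x₀) + 2f(x₁) + 2f(x₂) + ... + f(xₙ)]

x_0 = 0.5000, f(x_0) = 4.000000, coefficient = 1
x_1 = 0.8333, f(x_1) = 4.666667, coefficient = 2
x_2 = 1.1667, f(x_2) = 5.333333, coefficient = 2
x_3 = 1.5000, f(x_3) = 6.000000, coefficient = 2
x_4 = 1.8333, f(x_4) = 6.666667, coefficient = 2
x_5 = 2.1667, f(x_5) = 7.333333, coefficient = 2
x_6 = 2.5000, f(x_6) = 8.000000, coefficient = 1

I ≈ (0.333333/2) × 72.000000 = 12.000000
Exact value: 12.000000
Error: 0.000000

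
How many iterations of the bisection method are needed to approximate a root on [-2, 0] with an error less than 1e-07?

We need (b-a)/2^n ≤ 1e-07
(0 - (-2))/2^n ≤ 1e-07
2/2^n ≤ 1e-07
2^n ≥ 20000000
n ≥ log₂(20000000) = 24.25
n ≥ 25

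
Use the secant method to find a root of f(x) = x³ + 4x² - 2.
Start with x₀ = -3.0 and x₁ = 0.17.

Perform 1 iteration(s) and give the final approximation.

f(x) = x³ + 4x² - 2
x₀ = -3.0, x₁ = 0.17

Secant formula: x_{n+1} = x_n - f(x_n)(x_n - x_{n-1})/(f(x_n) - f(x_{n-1}))

Iteration 1:
  f(-3.000000) = 7.000000
  f(0.170000) = -1.879487
  x_2 = 0.170000 - (-1.879487)×(0.170000 - (-3.000000))/(-1.879487 - 7.000000)
       = -0.500982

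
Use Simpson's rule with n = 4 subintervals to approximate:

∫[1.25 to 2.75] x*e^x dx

f(x) = x*e^x
a = 1.25, b = 2.75, n = 4
h = (b - a)/n = 0.375000

Simpson's rule: (h/3)[f(x₀) + 4f(x₁) + 2f(x₂) + ... + f(xₙ)]

x_0 = 1.2500, f(x_0) = 4.362929, coefficient = 1
x_1 = 1.6250, f(x_1) = 8.252431, coefficient = 4
x_2 = 2.0000, f(x_2) = 14.778112, coefficient = 2
x_3 = 2.3750, f(x_3) = 25.533656, coefficient = 4
x_4 = 2.7500, f(x_4) = 43.017238, coefficient = 1

I ≈ (0.375000/3) × 212.080740 = 26.510092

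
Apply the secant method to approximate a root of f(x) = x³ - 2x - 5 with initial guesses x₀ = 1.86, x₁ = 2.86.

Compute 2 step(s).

f(x) = x³ - 2x - 5
x₀ = 1.86, x₁ = 2.86

Secant formula: x_{n+1} = x_n - f(x_n)(x_n - x_{n-1})/(f(x_n) - f(x_{n-1}))

Iteration 1:
  f(1.860000) = -2.285144
  f(2.860000) = 12.673656
  x_2 = 2.860000 - 12.673656×(2.860000 - 1.860000)/(12.673656 - (-2.285144))
       = 2.012763
Iteration 2:
  f(2.860000) = 12.673656
  f(2.012763) = -0.871395
  x_3 = 2.012763 - (-0.871395)×(2.012763 - 2.860000)/(-0.871395 - 12.673656)
       = 2.067268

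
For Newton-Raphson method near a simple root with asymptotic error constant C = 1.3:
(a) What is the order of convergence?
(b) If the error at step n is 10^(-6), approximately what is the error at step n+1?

(a) Newton-Raphson has quadratic (order 2) convergence near simple roots.
    This means |e_{n+1}| ≈ C|e_n|².

(b) With |e_n| = 10^(-6) and C = 1.3:
    |e_{n+1}| ≈ 1.3 × (10^(-6))² = 1.3 × 10^(-12)

(a) 2 (quadratic); (b) |e_{n+1}| ≈ 1.300e-12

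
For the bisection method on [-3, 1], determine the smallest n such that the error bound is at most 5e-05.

We need (b-a)/2^n ≤ 5e-05
(1 - (-3))/2^n ≤ 5e-05
4/2^n ≤ 5e-05
2^n ≥ 80000
n ≥ log₂(80000) = 16.29
n ≥ 17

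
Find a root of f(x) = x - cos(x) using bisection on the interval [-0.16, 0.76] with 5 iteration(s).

f(x) = x - cos(x)
Initial interval: [-0.16, 0.76]

Iteration 1:
  c_1 = (-0.160000 + 0.760000)/2 = 0.300000
  f(c_1) = f(0.300000) = -0.655336
  f(a) × f(c) ≥ 0, new interval: [0.300000, 0.760000]
Iteration 2:
  c_2 = (0.300000 + 0.760000)/2 = 0.530000
  f(c_2) = f(0.530000) = -0.332807
  f(a) × f(c) ≥ 0, new interval: [0.530000, 0.760000]
Iteration 3:
  c_3 = (0.530000 + 0.760000)/2 = 0.645000
  f(c_3) = f(0.645000) = -0.154100
  f(a) × f(c) ≥ 0, new interval: [0.645000, 0.760000]
Iteration 4:
  c_4 = (0.645000 + 0.760000)/2 = 0.702500
  f(c_4) = f(0.702500) = -0.060729
  f(a) × f(c) ≥ 0, new interval: [0.702500, 0.760000]
Iteration 5:
  c_5 = (0.702500 + 0.760000)/2 = 0.731250
  f(c_5) = f(0.731250) = -0.013090
  f(a) × f(c) ≥ 0, new interval: [0.731250, 0.760000]

After 5 iteration(s), the approximation is c_5 = 0.731250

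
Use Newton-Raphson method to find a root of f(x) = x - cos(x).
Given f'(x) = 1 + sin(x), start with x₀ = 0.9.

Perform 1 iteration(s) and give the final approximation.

f(x) = x - cos(x)
f'(x) = 1 + sin(x)
x₀ = 0.9

Newton-Raphson formula: x_{n+1} = x_n - f(x_n)/f'(x_n)

Iteration 1:
  f(0.900000) = 0.278390
  f'(0.900000) = 1.783327
  x_1 = 0.900000 - 0.278390/1.783327 = 0.743893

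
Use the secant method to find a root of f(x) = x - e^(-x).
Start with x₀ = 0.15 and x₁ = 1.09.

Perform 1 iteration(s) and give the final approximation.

f(x) = x - e^(-x)
x₀ = 0.15, x₁ = 1.09

Secant formula: x_{n+1} = x_n - f(x_n)(x_n - x_{n-1})/(f(x_n) - f(x_{n-1}))

Iteration 1:
  f(0.150000) = -0.710708
  f(1.090000) = 0.753784
  x_2 = 1.090000 - 0.753784×(1.090000 - 0.150000)/(0.753784 - (-0.710708))
       = 0.606176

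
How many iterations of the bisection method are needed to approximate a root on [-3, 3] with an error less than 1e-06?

We need (b-a)/2^n ≤ 1e-06
(3 - (-3))/2^n ≤ 1e-06
6/2^n ≤ 1e-06
2^n ≥ 6000000
n ≥ log₂(6000000) = 22.52
n ≥ 23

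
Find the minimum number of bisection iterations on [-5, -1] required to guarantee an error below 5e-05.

We need (b-a)/2^n ≤ 5e-05
(-1 - (-5))/2^n ≤ 5e-05
4/2^n ≤ 5e-05
2^n ≥ 80000
n ≥ log₂(80000) = 16.29
n ≥ 17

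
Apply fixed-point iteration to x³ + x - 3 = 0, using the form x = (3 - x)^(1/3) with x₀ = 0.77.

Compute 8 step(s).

Equation: x³ + x - 3 = 0
Fixed-point form: x = (3 - x)^(1/3)
x₀ = 0.77

x_1 = g(0.770000) = 1.306477
x_2 = g(1.306477) = 1.191966
x_3 = g(1.191966) = 1.218248
x_4 = g(1.218248) = 1.212316
x_5 = g(1.212316) = 1.213660
x_6 = g(1.213660) = 1.213356
x_7 = g(1.213356) = 1.213424
x_8 = g(1.213424) = 1.213409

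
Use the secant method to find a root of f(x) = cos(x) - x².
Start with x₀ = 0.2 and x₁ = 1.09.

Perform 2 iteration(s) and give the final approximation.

f(x) = cos(x) - x²
x₀ = 0.2, x₁ = 1.09

Secant formula: x_{n+1} = x_n - f(x_n)(x_n - x_{n-1})/(f(x_n) - f(x_{n-1}))

Iteration 1:
  f(0.200000) = 0.940067
  f(1.090000) = -0.725615
  x_2 = 1.090000 - (-0.725615)×(1.090000 - 0.200000)/(-0.725615 - 0.940067)
       = 0.702293
Iteration 2:
  f(1.090000) = -0.725615
  f(0.702293) = 0.270148
  x_3 = 0.702293 - 0.270148×(0.702293 - 1.090000)/(0.270148 - (-0.725615))
       = 0.807477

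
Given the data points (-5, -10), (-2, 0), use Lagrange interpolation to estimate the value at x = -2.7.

Lagrange interpolation formula:
P(x) = Σ yᵢ × Lᵢ(x)
where Lᵢ(x) = Π_{j≠i} (x - xⱼ)/(xᵢ - xⱼ)

L_0(-2.7) = (-2.7 - (-2))/(-5 - (-2)) = 0.233333
L_1(-2.7) = (-2.7 - (-5))/(-2 - (-5)) = 0.766667

P(-2.7) = (-10)×L_0(-2.7) + 0×L_1(-2.7)
P(-2.7) = -2.333333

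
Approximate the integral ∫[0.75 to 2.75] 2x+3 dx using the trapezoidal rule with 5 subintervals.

f(x) = 2x+3
a = 0.75, b = 2.75, n = 5
h = (b - a)/n = 0.400000

Trapezoidal rule: (h/2)[f(x₀) + 2f(x₁) + 2f(x₂) + ... + f(xₙ)]

x_0 = 0.7500, f(x_0) = 4.500000, coefficient = 1
x_1 = 1.1500, f(x_1) = 5.300000, coefficient = 2
x_2 = 1.5500, f(x_2) = 6.100000, coefficient = 2
x_3 = 1.9500, f(x_3) = 6.900000, coefficient = 2
x_4 = 2.3500, f(x_4) = 7.700000, coefficient = 2
x_5 = 2.7500, f(x_5) = 8.500000, coefficient = 1

I ≈ (0.400000/2) × 65.000000 = 13.000000
Exact value: 13.000000
Error: 0.000000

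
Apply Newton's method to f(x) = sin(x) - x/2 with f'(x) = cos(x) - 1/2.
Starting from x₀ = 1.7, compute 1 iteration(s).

f(x) = sin(x) - x/2
f'(x) = cos(x) - 1/2
x₀ = 1.7

Newton-Raphson formula: x_{n+1} = x_n - f(x_n)/f'(x_n)

Iteration 1:
  f(1.700000) = 0.141665
  f'(1.700000) = -0.628844
  x_1 = 1.700000 - 0.141665/(-0.628844) = 1.925278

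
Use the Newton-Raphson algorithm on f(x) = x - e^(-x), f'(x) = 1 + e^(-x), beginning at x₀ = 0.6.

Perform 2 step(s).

f(x) = x - e^(-x)
f'(x) = 1 + e^(-x)
x₀ = 0.6

Newton-Raphson formula: x_{n+1} = x_n - f(x_n)/f'(x_n)

Iteration 1:
  f(0.600000) = 0.051188
  f'(0.600000) = 1.548812
  x_1 = 0.600000 - 0.051188/1.548812 = 0.566950
Iteration 2:
  f(0.566950) = -0.000303
  f'(0.566950) = 1.567253
  x_2 = 0.566950 - (-0.000303)/1.567253 = 0.567143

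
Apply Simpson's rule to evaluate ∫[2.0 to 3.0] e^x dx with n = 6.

f(x) = e^x
a = 2.0, b = 3.0, n = 6
h = (b - a)/n = 0.166667

Simpson's rule: (h/3)[f(x₀) + 4f(x₁) + 2f(x₂) + ... + f(xₙ)]

x_0 = 2.0000, f(x_0) = 7.389056, coefficient = 1
x_1 = 2.1667, f(x_1) = 8.729138, coefficient = 4
x_2 = 2.3333, f(x_2) = 10.312259, coefficient = 2
x_3 = 2.5000, f(x_3) = 12.182494, coefficient = 4
x_4 = 2.6667, f(x_4) = 14.391916, coefficient = 2
x_5 = 2.8333, f(x_5) = 17.002040, coefficient = 4
x_6 = 3.0000, f(x_6) = 20.085537, coefficient = 1

I ≈ (0.166667/3) × 228.537631 = 12.696535
Exact value: 12.696481
Error: 0.000054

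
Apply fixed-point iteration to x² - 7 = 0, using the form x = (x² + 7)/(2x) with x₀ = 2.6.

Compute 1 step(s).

Equation: x² - 7 = 0
Fixed-point form: x = (x² + 7)/(2x)
x₀ = 2.6

x_1 = g(2.600000) = 2.646154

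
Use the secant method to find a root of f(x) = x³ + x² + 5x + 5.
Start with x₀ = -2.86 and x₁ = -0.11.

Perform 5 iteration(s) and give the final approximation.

f(x) = x³ + x² + 5x + 5
x₀ = -2.86, x₁ = -0.11

Secant formula: x_{n+1} = x_n - f(x_n)(x_n - x_{n-1})/(f(x_n) - f(x_{n-1}))

Iteration 1:
  f(-2.860000) = -24.514056
  f(-0.110000) = 4.460769
  x_2 = -0.110000 - 4.460769×(-0.110000 - (-2.860000))/(4.460769 - (-24.514056))
       = -0.533371
Iteration 2:
  f(-0.110000) = 4.460769
  f(-0.533371) = 2.465891
  x_3 = -0.533371 - 2.465891×(-0.533371 - (-0.110000))/(2.465891 - 4.460769)
       = -1.056706
Iteration 3:
  f(-0.533371) = 2.465891
  f(-1.056706) = -0.346849
  x_4 = -1.056706 - (-0.346849)×(-1.056706 - (-0.533371))/(-0.346849 - 2.465891)
       = -0.992172
Iteration 4:
  f(-1.056706) = -0.346849
  f(-0.992172) = 0.046848
  x_5 = -0.992172 - 0.046848×(-0.992172 - (-1.056706))/(0.046848 - (-0.346849))
       = -0.999851
Iteration 5:
  f(-0.992172) = 0.046848
  f(-0.999851) = 0.000894
  x_6 = -0.999851 - 0.000894×(-0.999851 - (-0.992172))/(0.000894 - 0.046848)
       = -1.000000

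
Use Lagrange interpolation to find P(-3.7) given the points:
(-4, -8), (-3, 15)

Lagrange interpolation formula:
P(x) = Σ yᵢ × Lᵢ(x)
where Lᵢ(x) = Π_{j≠i} (x - xⱼ)/(xᵢ - xⱼ)

L_0(-3.7) = (-3.7 - (-3))/(-4 - (-3)) = 0.700000
L_1(-3.7) = (-3.7 - (-4))/(-3 - (-4)) = 0.300000

P(-3.7) = (-8)×L_0(-3.7) + 15×L_1(-3.7)
P(-3.7) = -1.100000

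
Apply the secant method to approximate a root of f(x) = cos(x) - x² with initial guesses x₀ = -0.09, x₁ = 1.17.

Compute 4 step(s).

f(x) = cos(x) - x²
x₀ = -0.09, x₁ = 1.17

Secant formula: x_{n+1} = x_n - f(x_n)(x_n - x_{n-1})/(f(x_n) - f(x_{n-1}))

Iteration 1:
  f(-0.090000) = 0.987853
  f(1.170000) = -0.978748
  x_2 = 1.170000 - (-0.978748)×(1.170000 - (-0.090000))/(-0.978748 - 0.987853)
       = 0.542917
Iteration 2:
  f(1.170000) = -0.978748
  f(0.542917) = 0.561447
  x_3 = 0.542917 - 0.561447×(0.542917 - 1.170000)/(0.561447 - (-0.978748))
       = 0.771507
Iteration 3:
  f(0.542917) = 0.561447
  f(0.771507) = 0.121637
  x_4 = 0.771507 - 0.121637×(0.771507 - 0.542917)/(0.121637 - 0.561447)
       = 0.834728
Iteration 4:
  f(0.771507) = 0.121637
  f(0.834728) = -0.025392
  x_5 = 0.834728 - (-0.025392)×(0.834728 - 0.771507)/(-0.025392 - 0.121637)
       = 0.823810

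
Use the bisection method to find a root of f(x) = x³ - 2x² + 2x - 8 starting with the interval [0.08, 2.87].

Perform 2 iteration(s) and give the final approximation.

f(x) = x³ - 2x² + 2x - 8
Initial interval: [0.08, 2.87]

Iteration 1:
  c_1 = (0.080000 + 2.870000)/2 = 1.475000
  f(c_1) = f(1.475000) = -6.192203
  f(a) × f(c) ≥ 0, new interval: [1.475000, 2.870000]
Iteration 2:
  c_2 = (1.475000 + 2.870000)/2 = 2.172500
  f(c_2) = f(2.172500) = -2.840842
  f(a) × f(c) ≥ 0, new interval: [2.172500, 2.870000]

After 2 iteration(s), the approximation is c_2 = 2.172500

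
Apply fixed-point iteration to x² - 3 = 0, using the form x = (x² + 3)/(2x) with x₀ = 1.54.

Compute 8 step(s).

Equation: x² - 3 = 0
Fixed-point form: x = (x² + 3)/(2x)
x₀ = 1.54

x_1 = g(1.540000) = 1.744026
x_2 = g(1.744026) = 1.732092
x_3 = g(1.732092) = 1.732051
x_4 = g(1.732051) = 1.732051
x_5 = g(1.732051) = 1.732051
x_6 = g(1.732051) = 1.732051
x_7 = g(1.732051) = 1.732051
x_8 = g(1.732051) = 1.732051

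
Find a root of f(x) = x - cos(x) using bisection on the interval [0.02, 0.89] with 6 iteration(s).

f(x) = x - cos(x)
Initial interval: [0.02, 0.89]

Iteration 1:
  c_1 = (0.020000 + 0.890000)/2 = 0.455000
  f(c_1) = f(0.455000) = -0.443261
  f(a) × f(c) ≥ 0, new interval: [0.455000, 0.890000]
Iteration 2:
  c_2 = (0.455000 + 0.890000)/2 = 0.672500
  f(c_2) = f(0.672500) = -0.109767
  f(a) × f(c) ≥ 0, new interval: [0.672500, 0.890000]
Iteration 3:
  c_3 = (0.672500 + 0.890000)/2 = 0.781250
  f(c_3) = f(0.781250) = 0.071216
  f(a) × f(c) < 0, new interval: [0.672500, 0.781250]
Iteration 4:
  c_4 = (0.672500 + 0.781250)/2 = 0.726875
  f(c_4) = f(0.726875) = -0.020380
  f(a) × f(c) ≥ 0, new interval: [0.726875, 0.781250]
Iteration 5:
  c_5 = (0.726875 + 0.781250)/2 = 0.754062
  f(c_5) = f(0.754062) = 0.025149
  f(a) × f(c) < 0, new interval: [0.726875, 0.754062]
Iteration 6:
  c_6 = (0.726875 + 0.754062)/2 = 0.740469
  f(c_6) = f(0.740469) = 0.002316
  f(a) × f(c) < 0, new interval: [0.726875, 0.740469]

After 6 iteration(s), the approximation is c_6 = 0.740469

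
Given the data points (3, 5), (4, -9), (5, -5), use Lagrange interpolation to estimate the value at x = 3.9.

Lagrange interpolation formula:
P(x) = Σ yᵢ × Lᵢ(x)
where Lᵢ(x) = Π_{j≠i} (x - xⱼ)/(xᵢ - xⱼ)

L_0(3.9) = (3.9 - 4)/(3 - 4) × (3.9 - 5)/(3 - 5) = 0.055000
L_1(3.9) = (3.9 - 3)/(4 - 3) × (3.9 - 5)/(4 - 5) = 0.990000
L_2(3.9) = (3.9 - 3)/(5 - 3) × (3.9 - 4)/(5 - 4) = -0.045000

P(3.9) = 5×L_0(3.9) + (-9)×L_1(3.9) + (-5)×L_2(3.9)
P(3.9) = -8.410000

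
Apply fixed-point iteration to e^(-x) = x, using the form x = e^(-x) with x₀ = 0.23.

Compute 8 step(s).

Equation: e^(-x) = x
Fixed-point form: x = e^(-x)
x₀ = 0.23

x_1 = g(0.230000) = 0.794534
x_2 = g(0.794534) = 0.451792
x_3 = g(0.451792) = 0.636487
x_4 = g(0.636487) = 0.529148
x_5 = g(0.529148) = 0.589107
x_6 = g(0.589107) = 0.554823
x_7 = g(0.554823) = 0.574174
x_8 = g(0.574174) = 0.563170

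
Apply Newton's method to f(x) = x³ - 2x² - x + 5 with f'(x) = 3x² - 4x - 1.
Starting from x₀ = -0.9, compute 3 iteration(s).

f(x) = x³ - 2x² - x + 5
f'(x) = 3x² - 4x - 1
x₀ = -0.9

Newton-Raphson formula: x_{n+1} = x_n - f(x_n)/f'(x_n)

Iteration 1:
  f(-0.900000) = 3.551000
  f'(-0.900000) = 5.030000
  x_1 = -0.900000 - 3.551000/5.030000 = -1.605964
Iteration 2:
  f(-1.605964) = -2.694254
  f'(-1.605964) = 13.161220
  x_2 = -1.605964 - (-2.694254)/13.161220 = -1.401253
Iteration 3:
  f(-1.401253) = -0.277137
  f'(-1.401253) = 10.495537
  x_3 = -1.401253 - (-0.277137)/10.495537 = -1.374847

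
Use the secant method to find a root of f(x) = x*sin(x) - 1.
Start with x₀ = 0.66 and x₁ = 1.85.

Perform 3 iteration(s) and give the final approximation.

f(x) = x*sin(x) - 1
x₀ = 0.66, x₁ = 1.85

Secant formula: x_{n+1} = x_n - f(x_n)(x_n - x_{n-1})/(f(x_n) - f(x_{n-1}))

Iteration 1:
  f(0.660000) = -0.595343
  f(1.850000) = 0.778359
  x_2 = 1.850000 - 0.778359×(1.850000 - 0.660000)/(0.778359 - (-0.595343))
       = 1.175729
Iteration 2:
  f(1.850000) = 0.778359
  f(1.175729) = 0.085163
  x_3 = 1.175729 - 0.085163×(1.175729 - 1.850000)/(0.085163 - 0.778359)
       = 1.092891
Iteration 3:
  f(1.175729) = 0.085163
  f(1.092891) = -0.029557
  x_4 = 1.092891 - (-0.029557)×(1.092891 - 1.175729)/(-0.029557 - 0.085163)
       = 1.114233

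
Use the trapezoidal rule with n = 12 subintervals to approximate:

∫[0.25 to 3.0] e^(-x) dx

f(x) = e^(-x)
a = 0.25, b = 3.0, n = 12
h = (b - a)/n = 0.229167

Trapezoidal rule: (h/2)[f(x₀) + 2f(x₁) + 2f(x₂) + ... + f(xₙ)]

x_0 = 0.2500, f(x_0) = 0.778801, coefficient = 1
x_1 = 0.4792, f(x_1) = 0.619299, coefficient = 2
x_2 = 0.7083, f(x_2) = 0.492464, coefficient = 2
x_3 = 0.9375, f(x_3) = 0.391606, coefficient = 2
x_4 = 1.1667, f(x_4) = 0.311403, coefficient = 2
x_5 = 1.3958, f(x_5) = 0.247627, coefficient = 2
x_6 = 1.6250, f(x_6) = 0.196912, coefficient = 2
x_7 = 1.8542, f(x_7) = 0.156583, coefficient = 2
x_8 = 2.0833, f(x_8) = 0.124514, coefficient = 2
x_9 = 2.3125, f(x_9) = 0.099013, coefficient = 2
x_10 = 2.5417, f(x_10) = 0.078735, coefficient = 2
x_11 = 2.7708, f(x_11) = 0.062610, coefficient = 2
x_12 = 3.0000, f(x_12) = 0.049787, coefficient = 1

I ≈ (0.229167/2) × 6.390121 = 0.732201
Exact value: 0.729014
Error: 0.003188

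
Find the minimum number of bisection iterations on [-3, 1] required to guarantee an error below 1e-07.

We need (b-a)/2^n ≤ 1e-07
(1 - (-3))/2^n ≤ 1e-07
4/2^n ≤ 1e-07
2^n ≥ 40000000
n ≥ log₂(40000000) = 25.25
n ≥ 26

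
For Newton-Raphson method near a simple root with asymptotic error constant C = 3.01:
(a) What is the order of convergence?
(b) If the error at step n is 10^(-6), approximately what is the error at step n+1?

(a) Newton-Raphson has quadratic (order 2) convergence near simple roots.
    This means |e_{n+1}| ≈ C|e_n|².

(b) With |e_n| = 10^(-6) and C = 3.01:
    |e_{n+1}| ≈ 3.01 × (10^(-6))² = 3.01 × 10^(-12)

(a) 2 (quadratic); (b) |e_{n+1}| ≈ 3.010e-12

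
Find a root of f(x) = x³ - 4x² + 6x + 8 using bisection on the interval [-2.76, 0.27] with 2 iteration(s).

f(x) = x³ - 4x² + 6x + 8
Initial interval: [-2.76, 0.27]

Iteration 1:
  c_1 = (-2.760000 + 0.270000)/2 = -1.245000
  f(c_1) = f(-1.245000) = -7.599881
  f(a) × f(c) ≥ 0, new interval: [-1.245000, 0.270000]
Iteration 2:
  c_2 = (-1.245000 + 0.270000)/2 = -0.487500
  f(c_2) = f(-0.487500) = 4.008518
  f(a) × f(c) < 0, new interval: [-1.245000, -0.487500]

After 2 iteration(s), the approximation is c_2 = -0.487500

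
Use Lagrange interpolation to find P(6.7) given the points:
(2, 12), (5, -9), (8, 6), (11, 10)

Lagrange interpolation formula:
P(x) = Σ yᵢ × Lᵢ(x)
where Lᵢ(x) = Π_{j≠i} (x - xⱼ)/(xᵢ - xⱼ)

L_0(6.7) = (6.7 - 5)/(2 - 5) × (6.7 - 8)/(2 - 8) × (6.7 - 11)/(2 - 11) = -0.058660
L_1(6.7) = (6.7 - 2)/(5 - 2) × (6.7 - 8)/(5 - 8) × (6.7 - 11)/(5 - 11) = 0.486537
L_2(6.7) = (6.7 - 2)/(8 - 2) × (6.7 - 5)/(8 - 5) × (6.7 - 11)/(8 - 11) = 0.636241
L_3(6.7) = (6.7 - 2)/(11 - 2) × (6.7 - 5)/(11 - 5) × (6.7 - 8)/(11 - 8) = -0.064117

P(6.7) = 12×L_0(6.7) + (-9)×L_1(6.7) + 6×L_2(6.7) + 10×L_3(6.7)
P(6.7) = -1.906488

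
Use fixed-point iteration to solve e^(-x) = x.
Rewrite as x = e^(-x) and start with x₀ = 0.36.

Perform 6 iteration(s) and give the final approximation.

Equation: e^(-x) = x
Fixed-point form: x = e^(-x)
x₀ = 0.36

x_1 = g(0.360000) = 0.697676
x_2 = g(0.697676) = 0.497741
x_3 = g(0.497741) = 0.607903
x_4 = g(0.607903) = 0.544492
x_5 = g(0.544492) = 0.580137
x_6 = g(0.580137) = 0.559822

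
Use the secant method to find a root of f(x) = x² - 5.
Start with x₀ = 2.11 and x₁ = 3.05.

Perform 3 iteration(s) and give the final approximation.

f(x) = x² - 5
x₀ = 2.11, x₁ = 3.05

Secant formula: x_{n+1} = x_n - f(x_n)(x_n - x_{n-1})/(f(x_n) - f(x_{n-1}))

Iteration 1:
  f(2.110000) = -0.547900
  f(3.050000) = 4.302500
  x_2 = 3.050000 - 4.302500×(3.050000 - 2.110000)/(4.302500 - (-0.547900))
       = 2.216182
Iteration 2:
  f(3.050000) = 4.302500
  f(2.216182) = -0.088537
  x_3 = 2.216182 - (-0.088537)×(2.216182 - 3.050000)/(-0.088537 - 4.302500)
       = 2.232994
Iteration 3:
  f(2.216182) = -0.088537
  f(2.232994) = -0.013736
  x_4 = 2.232994 - (-0.013736)×(2.232994 - 2.216182)/(-0.013736 - (-0.088537))
       = 2.236082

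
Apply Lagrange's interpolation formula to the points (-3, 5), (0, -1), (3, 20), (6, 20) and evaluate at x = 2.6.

Lagrange interpolation formula:
P(x) = Σ yᵢ × Lᵢ(x)
where Lᵢ(x) = Π_{j≠i} (x - xⱼ)/(xᵢ - xⱼ)

L_0(2.6) = (2.6 - 0)/(-3 - 0) × (2.6 - 3)/(-3 - 3) × (2.6 - 6)/(-3 - 6) = -0.021827
L_1(2.6) = (2.6 - (-3))/(0 - (-3)) × (2.6 - 3)/(0 - 3) × (2.6 - 6)/(0 - 6) = 0.141037
L_2(2.6) = (2.6 - (-3))/(3 - (-3)) × (2.6 - 0)/(3 - 0) × (2.6 - 6)/(3 - 6) = 0.916741
L_3(2.6) = (2.6 - (-3))/(6 - (-3)) × (2.6 - 0)/(6 - 0) × (2.6 - 3)/(6 - 3) = -0.035951

P(2.6) = 5×L_0(2.6) + (-1)×L_1(2.6) + 20×L_2(2.6) + 20×L_3(2.6)
P(2.6) = 17.365630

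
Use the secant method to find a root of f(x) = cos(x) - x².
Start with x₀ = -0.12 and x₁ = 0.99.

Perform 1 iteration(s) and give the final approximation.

f(x) = cos(x) - x²
x₀ = -0.12, x₁ = 0.99

Secant formula: x_{n+1} = x_n - f(x_n)(x_n - x_{n-1})/(f(x_n) - f(x_{n-1}))

Iteration 1:
  f(-0.120000) = 0.978409
  f(0.990000) = -0.431410
  x_2 = 0.990000 - (-0.431410)×(0.990000 - (-0.120000))/(-0.431410 - 0.978409)
       = 0.650336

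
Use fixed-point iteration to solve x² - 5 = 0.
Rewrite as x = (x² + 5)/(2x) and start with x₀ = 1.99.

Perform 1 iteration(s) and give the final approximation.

Equation: x² - 5 = 0
Fixed-point form: x = (x² + 5)/(2x)
x₀ = 1.99

x_1 = g(1.990000) = 2.251281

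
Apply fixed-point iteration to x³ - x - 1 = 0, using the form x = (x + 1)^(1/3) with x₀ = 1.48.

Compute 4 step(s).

Equation: x³ - x - 1 = 0
Fixed-point form: x = (x + 1)^(1/3)
x₀ = 1.48

x_1 = g(1.480000) = 1.353580
x_2 = g(1.353580) = 1.330178
x_3 = g(1.330178) = 1.325754
x_4 = g(1.325754) = 1.324915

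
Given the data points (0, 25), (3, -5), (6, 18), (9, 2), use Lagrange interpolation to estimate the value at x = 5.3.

Lagrange interpolation formula:
P(x) = Σ yᵢ × Lᵢ(x)
where Lᵢ(x) = Π_{j≠i} (x - xⱼ)/(xᵢ - xⱼ)

L_0(5.3) = (5.3 - 3)/(0 - 3) × (5.3 - 6)/(0 - 6) × (5.3 - 9)/(0 - 9) = -0.036772
L_1(5.3) = (5.3 - 0)/(3 - 0) × (5.3 - 6)/(3 - 6) × (5.3 - 9)/(3 - 9) = 0.254204
L_2(5.3) = (5.3 - 0)/(6 - 0) × (5.3 - 3)/(6 - 3) × (5.3 - 9)/(6 - 9) = 0.835241
L_3(5.3) = (5.3 - 0)/(9 - 0) × (5.3 - 3)/(9 - 3) × (5.3 - 6)/(9 - 6) = -0.052673

P(5.3) = 25×L_0(5.3) + (-5)×L_1(5.3) + 18×L_2(5.3) + 2×L_3(5.3)
P(5.3) = 12.738679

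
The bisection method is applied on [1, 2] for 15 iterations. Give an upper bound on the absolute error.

Bisection error bound: |error| ≤ (b-a)/2^n
|error| ≤ (2 - 1)/2^15 = 1/2^15
|error| ≤ 0.0000305176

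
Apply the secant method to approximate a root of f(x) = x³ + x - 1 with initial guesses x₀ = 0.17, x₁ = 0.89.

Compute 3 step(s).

f(x) = x³ + x - 1
x₀ = 0.17, x₁ = 0.89

Secant formula: x_{n+1} = x_n - f(x_n)(x_n - x_{n-1})/(f(x_n) - f(x_{n-1}))

Iteration 1:
  f(0.170000) = -0.825087
  f(0.890000) = 0.594969
  x_2 = 0.890000 - 0.594969×(0.890000 - 0.170000)/(0.594969 - (-0.825087))
       = 0.588337
Iteration 2:
  f(0.890000) = 0.594969
  f(0.588337) = -0.208015
  x_3 = 0.588337 - (-0.208015)×(0.588337 - 0.890000)/(-0.208015 - 0.594969)
       = 0.666484
Iteration 3:
  f(0.588337) = -0.208015
  f(0.666484) = -0.037464
  x_4 = 0.666484 - (-0.037464)×(0.666484 - 0.588337)/(-0.037464 - (-0.208015))
       = 0.683650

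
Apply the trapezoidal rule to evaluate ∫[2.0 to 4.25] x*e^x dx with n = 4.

f(x) = x*e^x
a = 2.0, b = 4.25, n = 4
h = (b - a)/n = 0.562500

Trapezoidal rule: (h/2)[f(x₀) + 2f(x₁) + 2f(x₂) + ... + f(xₙ)]

x_0 = 2.0000, f(x_0) = 14.778112, coefficient = 1
x_1 = 2.5625, f(x_1) = 33.231006, coefficient = 2
x_2 = 3.1250, f(x_2) = 71.124672, coefficient = 2
x_3 = 3.6875, f(x_3) = 147.296671, coefficient = 2
x_4 = 4.2500, f(x_4) = 297.948002, coefficient = 1

I ≈ (0.562500/2) × 816.030812 = 229.508666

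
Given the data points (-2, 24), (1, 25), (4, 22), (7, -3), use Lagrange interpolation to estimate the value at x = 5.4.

Lagrange interpolation formula:
P(x) = Σ yᵢ × Lᵢ(x)
where Lᵢ(x) = Π_{j≠i} (x - xⱼ)/(xᵢ - xⱼ)

L_0(5.4) = (5.4 - 1)/(-2 - 1) × (5.4 - 4)/(-2 - 4) × (5.4 - 7)/(-2 - 7) = 0.060840
L_1(5.4) = (5.4 - (-2))/(1 - (-2)) × (5.4 - 4)/(1 - 4) × (5.4 - 7)/(1 - 7) = -0.306963
L_2(5.4) = (5.4 - (-2))/(4 - (-2)) × (5.4 - 1)/(4 - 1) × (5.4 - 7)/(4 - 7) = 0.964741
L_3(5.4) = (5.4 - (-2))/(7 - (-2)) × (5.4 - 1)/(7 - 1) × (5.4 - 4)/(7 - 4) = 0.281383

P(5.4) = 24×L_0(5.4) + 25×L_1(5.4) + 22×L_2(5.4) + (-3)×L_3(5.4)
P(5.4) = 14.166222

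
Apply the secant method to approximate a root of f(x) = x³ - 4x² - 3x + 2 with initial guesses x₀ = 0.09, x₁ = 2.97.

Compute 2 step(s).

f(x) = x³ - 4x² - 3x + 2
x₀ = 0.09, x₁ = 2.97

Secant formula: x_{n+1} = x_n - f(x_n)(x_n - x_{n-1})/(f(x_n) - f(x_{n-1}))

Iteration 1:
  f(0.090000) = 1.698329
  f(2.970000) = -15.995527
  x_2 = 2.970000 - (-15.995527)×(2.970000 - 0.090000)/(-15.995527 - 1.698329)
       = 0.366434
Iteration 2:
  f(2.970000) = -15.995527
  f(0.366434) = 0.412804
  x_3 = 0.366434 - 0.412804×(0.366434 - 2.970000)/(0.412804 - (-15.995527))
       = 0.431935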